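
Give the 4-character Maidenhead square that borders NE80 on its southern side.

ND89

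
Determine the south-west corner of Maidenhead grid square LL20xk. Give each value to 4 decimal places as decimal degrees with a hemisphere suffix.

20.4167° N, 45.9167° E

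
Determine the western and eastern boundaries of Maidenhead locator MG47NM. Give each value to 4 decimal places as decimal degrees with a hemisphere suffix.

Field M=12, G=6: +12·20° lon, +6·10° lat → SW at lon 60°, lat -30°.
Square 4, 7: +4·2° lon, +7·1° lat → SW at lon 68°, lat -23°.
Subsquare n=13, m=12: +13·0.0833333° lon, +12·0.0416667° lat → SW at lon 69.0833°, lat -22.5°.
Cell spans 0.0833333° lon × 0.0416667° lat.
west 69.0833° E, east 69.1667° E.

69.0833° E, 69.1667° E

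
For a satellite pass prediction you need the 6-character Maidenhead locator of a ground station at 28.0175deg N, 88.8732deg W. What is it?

EL58na

Add 180° to longitude and 90° to latitude: 91.1268, 118.0175.
Field (20°×10°, letters A–R): 91.1268/20 → 4 → E, 118.0175/10 → 11 → L; chars EL.
Square (2°×1°, digits 0–9): 11.1268/2 → 5, 8.0175/1 → 8; chars 58.
Subsquare (5′×2.5′, letters a–x): 1.1268/0.0833333 → 13 → n, 0.0175/0.0416667 → 0 → a; chars na.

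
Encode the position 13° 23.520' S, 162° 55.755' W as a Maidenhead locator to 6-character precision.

Add 180° to longitude and 90° to latitude: 17.0708, 76.6080.
Field: 17.0708/20 → 0 → A, 76.6080/10 → 7 → H; chars AH.
Square: 17.0708/2 → 8, 6.6080/1 → 6; chars 86.
Subsquare: 1.0708/0.0833333 → 12 → m, 0.6080/0.0416667 → 14 → o; chars mo.

AH86mo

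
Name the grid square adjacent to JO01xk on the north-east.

Longitude subsquare x = 23; +1 → 24, wraps to 0 = a, carry into square.
Longitude square 0; +1 → 1.
Latitude subsquare k = 10; +1 → 11 = l.

JO11al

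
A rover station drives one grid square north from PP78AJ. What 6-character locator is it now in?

Latitude subsquare j = 9; +1 → 10 = k.
The longitude characters are unchanged.

PP78ak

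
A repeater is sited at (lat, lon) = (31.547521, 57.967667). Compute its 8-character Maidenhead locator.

Add 180° to longitude and 90° to latitude: 237.96767, 121.54752.
Field: 237.96767/20 → 11 → L, 121.54752/10 → 12 → M; chars LM.
Square: 17.96767/2 → 8, 1.54752/1 → 1; chars 81.
Subsquare: 1.96767/0.0833333 → 23 → x, 0.54752/0.0416667 → 13 → n; chars xn.
Extended square: 0.05100/0.00833333 → 6, 0.00585/0.00416667 → 1; chars 61.

LM81xn61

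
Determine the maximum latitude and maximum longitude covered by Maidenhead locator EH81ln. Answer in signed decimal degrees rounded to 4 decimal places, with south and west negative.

-18.4167, -83.0000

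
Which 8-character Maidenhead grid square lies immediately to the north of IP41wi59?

Latitude extended square 9; +1 → 10, wraps to 0, carry into subsquare.
Latitude subsquare i = 8; +1 → 9 = j.
The longitude characters are unchanged.

IP41wj50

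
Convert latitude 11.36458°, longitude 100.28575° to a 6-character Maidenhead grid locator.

Add 180° to longitude and 90° to latitude: 280.2858, 101.3646.
Field (20°×10°, letters A–R): lon ⌊280.2858/20⌋ = 14 → O; lat ⌊101.3646/10⌋ = 10 → K.
Square (2°×1°, digits 0–9): lon ⌊0.2858/2⌋ = 0; lat ⌊1.3646/1⌋ = 1.
Subsquare (5′×2.5′, letters a–x): lon ⌊0.2858/0.0833333⌋ = 3 → d; lat ⌊0.3646/0.0416667⌋ = 8 → i.

OK01di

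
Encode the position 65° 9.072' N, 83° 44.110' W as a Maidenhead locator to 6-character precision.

EP85dd

Shift to the Maidenhead origin (180°W, 90°S): lon 96.2648, lat 155.1512.
Field: lon ⌊96.2648/20⌋ = 4 → E; lat ⌊155.1512/10⌋ = 15 → P.
Square: lon ⌊16.2648/2⌋ = 8; lat ⌊5.1512/1⌋ = 5.
Subsquare: lon ⌊0.2648/0.0833333⌋ = 3 → d; lat ⌊0.1512/0.0416667⌋ = 3 → d.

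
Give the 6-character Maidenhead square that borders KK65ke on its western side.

KK65je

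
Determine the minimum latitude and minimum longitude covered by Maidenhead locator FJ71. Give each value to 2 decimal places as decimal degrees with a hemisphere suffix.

1.00° N, 66.00° W

Field F=5, J=9: +5·20° lon, +9·10° lat → SW at lon -80°, lat 0°.
Square 7, 1: +7·2° lon, +1·1° lat → SW at lon -66°, lat 1°.
latitude 1.00° N, longitude 66.00° W.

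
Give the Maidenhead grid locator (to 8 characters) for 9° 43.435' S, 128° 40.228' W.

CI50pg96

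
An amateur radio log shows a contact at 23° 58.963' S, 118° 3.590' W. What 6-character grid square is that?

Shift to the Maidenhead origin (180°W, 90°S): lon 61.9402, lat 66.0173.
Field: 61.9402/20 → 3 → D, 66.0173/10 → 6 → G; chars DG.
Square: 1.9402/2 → 0, 6.0173/1 → 6; chars 06.
Subsquare: 1.9402/0.0833333 → 23 → x, 0.0173/0.0416667 → 0 → a; chars xa.

DG06xa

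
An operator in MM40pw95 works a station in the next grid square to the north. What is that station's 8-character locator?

MM40pw96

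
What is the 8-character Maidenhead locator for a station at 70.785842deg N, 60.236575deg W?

FQ90vs18

Shift to the Maidenhead origin (180°W, 90°S): lon 119.76342, lat 160.78584.
Field: 119.76342/20 → 5 → F, 160.78584/10 → 16 → Q; chars FQ.
Square: 19.76342/2 → 9, 0.78584/1 → 0; chars 90.
Subsquare: 1.76342/0.0833333 → 21 → v, 0.78584/0.0416667 → 18 → s; chars vs.
Extended square: 0.01342/0.00833333 → 1, 0.03584/0.00416667 → 8; chars 18.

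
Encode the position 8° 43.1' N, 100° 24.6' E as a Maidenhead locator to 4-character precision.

OJ08

Add 180° to longitude and 90° to latitude: 280.41, 98.72.
Field (20°×10°, letters A–R): 280.41/20 → 14 → O, 98.72/10 → 9 → J; chars OJ.
Square (2°×1°, digits 0–9): 0.41/2 → 0, 8.72/1 → 8; chars 08.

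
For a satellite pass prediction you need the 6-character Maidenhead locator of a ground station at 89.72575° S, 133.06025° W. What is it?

Add 180° to longitude and 90° to latitude: 46.9398, 0.2742.
Field: 46.9398/20 → 2 → C, 0.2742/10 → 0 → A; chars CA.
Square: 6.9398/2 → 3, 0.2742/1 → 0; chars 30.
Subsquare: 0.9398/0.0833333 → 11 → l, 0.2742/0.0416667 → 6 → g; chars lg.

CA30lg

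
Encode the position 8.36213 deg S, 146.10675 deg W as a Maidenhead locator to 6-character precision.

BI61wp

Shift to the Maidenhead origin (180°W, 90°S): lon 33.8932, lat 81.6379.
Field: 33.8932/20 → 1 → B, 81.6379/10 → 8 → I; chars BI.
Square: 13.8932/2 → 6, 1.6379/1 → 1; chars 61.
Subsquare: 1.8932/0.0833333 → 22 → w, 0.6379/0.0416667 → 15 → p; chars wp.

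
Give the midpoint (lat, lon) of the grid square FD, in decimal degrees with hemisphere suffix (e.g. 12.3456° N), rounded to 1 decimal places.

55.0° S, 70.0° W

Field F=5, D=3: +5·20° lon, +3·10° lat → SW at lon -80°, lat -60°.
Cell spans 20° lon × 10° lat. Centre is SW corner plus half of each.
latitude 55.0° S, longitude 70.0° W.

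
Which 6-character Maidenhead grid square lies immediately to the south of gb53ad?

GB53ac

Latitude subsquare d = 3; −1 → 2 = c.
The longitude characters are unchanged.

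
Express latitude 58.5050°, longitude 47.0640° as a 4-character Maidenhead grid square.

Offset from 180°W / 90°S: lon 227.06°, lat 148.50°.
Field: 227.06/20 → 11 → L, 148.50/10 → 14 → O; chars LO.
Square: 7.06/2 → 3, 8.50/1 → 8; chars 38.

LO38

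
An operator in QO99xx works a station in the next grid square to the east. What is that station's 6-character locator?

RO09ax

Longitude subsquare x = 23; +1 → 24, wraps to 0 = a, carry into square.
Longitude square 9; +1 → 10, wraps to 0, carry into field.
Longitude field Q = 16; +1 → 17 = R.
The latitude characters are unchanged.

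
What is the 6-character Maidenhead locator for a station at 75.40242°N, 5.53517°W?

Offset from 180°W / 90°S: lon 174.4648°, lat 165.4024°.
Field: 174.4648/20 → 8 → I, 165.4024/10 → 16 → Q; chars IQ.
Square: 14.4648/2 → 7, 5.4024/1 → 5; chars 75.
Subsquare: 0.4648/0.0833333 → 5 → f, 0.4024/0.0416667 → 9 → j; chars fj.

IQ75fj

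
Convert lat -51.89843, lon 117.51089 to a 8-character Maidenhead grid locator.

OD88sc14

Add 180° to longitude and 90° to latitude: 297.51089, 38.10157.
Field: 297.51089/20 → 14 → O, 38.10157/10 → 3 → D; chars OD.
Square: 17.51089/2 → 8, 8.10157/1 → 8; chars 88.
Subsquare: 1.51089/0.0833333 → 18 → s, 0.10157/0.0416667 → 2 → c; chars sc.
Extended square: 0.01089/0.00833333 → 1, 0.01824/0.00416667 → 4; chars 14.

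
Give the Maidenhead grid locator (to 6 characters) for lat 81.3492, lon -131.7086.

CR41di

Offset from 180°W / 90°S: lon 48.2914°, lat 171.3492°.
Field: 48.2914/20 → 2 → C, 171.3492/10 → 17 → R; chars CR.
Square: 8.2914/2 → 4, 1.3492/1 → 1; chars 41.
Subsquare: 0.2914/0.0833333 → 3 → d, 0.3492/0.0416667 → 8 → i; chars di.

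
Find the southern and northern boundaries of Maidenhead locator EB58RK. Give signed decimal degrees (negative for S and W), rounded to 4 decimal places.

-71.5833, -71.5417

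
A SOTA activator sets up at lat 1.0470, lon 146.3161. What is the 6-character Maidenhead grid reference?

QJ31db

Add 180° to longitude and 90° to latitude: 326.3161, 91.0470.
Field: 326.3161/20 → 16 → Q, 91.0470/10 → 9 → J; chars QJ.
Square: 6.3161/2 → 3, 1.0470/1 → 1; chars 31.
Subsquare: 0.3161/0.0833333 → 3 → d, 0.0470/0.0416667 → 1 → b; chars db.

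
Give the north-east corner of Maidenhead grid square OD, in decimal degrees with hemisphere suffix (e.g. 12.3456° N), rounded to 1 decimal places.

Field O=14, D=3: +14·20° lon, +3·10° lat → SW at lon 100°, lat -60°.
Cell spans 20° lon × 10° lat. NE corner is SW corner plus one full cell.
latitude 50.0° S, longitude 120.0° E.

50.0° S, 120.0° E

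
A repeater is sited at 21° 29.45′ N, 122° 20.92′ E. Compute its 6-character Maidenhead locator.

PL11el

Add 180° to longitude and 90° to latitude: 302.3487, 111.4908.
Field (20°×10°, letters A–R): lon ⌊302.3487/20⌋ = 15 → P; lat ⌊111.4908/10⌋ = 11 → L.
Square (2°×1°, digits 0–9): lon ⌊2.3487/2⌋ = 1; lat ⌊1.4908/1⌋ = 1.
Subsquare (5′×2.5′, letters a–x): lon ⌊0.3487/0.0833333⌋ = 4 → e; lat ⌊0.4908/0.0416667⌋ = 11 → l.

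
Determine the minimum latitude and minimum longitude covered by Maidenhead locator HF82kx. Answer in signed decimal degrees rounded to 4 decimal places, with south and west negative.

-37.0417, -23.1667

Field H=7, F=5: +7·20° lon, +5·10° lat → SW at lon -40°, lat -40°.
Square 8, 2: +8·2° lon, +2·1° lat → SW at lon -24°, lat -38°.
Subsquare k=10, x=23: +10·0.0833333° lon, +23·0.0416667° lat → SW at lon -23.1667°, lat -37.0417°.
latitude -37.0417, longitude -23.1667.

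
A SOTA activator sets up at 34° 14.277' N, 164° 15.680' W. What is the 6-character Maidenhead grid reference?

Shift to the Maidenhead origin (180°W, 90°S): lon 15.7387, lat 124.2379.
Field (20°×10°, letters A–R): lon ⌊15.7387/20⌋ = 0 → A; lat ⌊124.2379/10⌋ = 12 → M.
Square (2°×1°, digits 0–9): lon ⌊15.7387/2⌋ = 7; lat ⌊4.2379/1⌋ = 4.
Subsquare (5′×2.5′, letters a–x): lon ⌊1.7387/0.0833333⌋ = 20 → u; lat ⌊0.2379/0.0416667⌋ = 5 → f.

AM74uf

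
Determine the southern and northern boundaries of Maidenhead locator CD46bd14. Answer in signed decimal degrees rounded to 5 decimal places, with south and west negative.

Field C=2, D=3: +2·20° lon, +3·10° lat → SW at lon -140°, lat -60°.
Square 4, 6: +4·2° lon, +6·1° lat → SW at lon -132°, lat -54°.
Subsquare b=1, d=3: +1·0.0833333° lon, +3·0.0416667° lat → SW at lon -131.917°, lat -53.875°.
Extended square 1, 4: +1·0.00833333° lon, +4·0.00416667° lat → SW at lon -131.908°, lat -53.8583°.
Cell spans 0.00833333° lon × 0.00416667° lat.
south -53.85833, north -53.85417.

-53.85833, -53.85417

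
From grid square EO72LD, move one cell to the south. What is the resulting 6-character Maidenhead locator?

EO72lc

Latitude subsquare d = 3; −1 → 2 = c.
The longitude characters are unchanged.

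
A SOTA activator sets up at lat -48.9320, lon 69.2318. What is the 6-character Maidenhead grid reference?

ME41ob

Shift to the Maidenhead origin (180°W, 90°S): lon 249.2318, lat 41.0680.
Field: lon ⌊249.2318/20⌋ = 12 → M; lat ⌊41.0680/10⌋ = 4 → E.
Square: lon ⌊9.2318/2⌋ = 4; lat ⌊1.0680/1⌋ = 1.
Subsquare: lon ⌊1.2318/0.0833333⌋ = 14 → o; lat ⌊0.0680/0.0416667⌋ = 1 → b.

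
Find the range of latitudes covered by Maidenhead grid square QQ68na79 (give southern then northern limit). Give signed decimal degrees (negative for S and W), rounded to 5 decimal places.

78.03750, 78.04167

Field Q=16, Q=16: +16·20° lon, +16·10° lat → SW at lon 140°, lat 70°.
Square 6, 8: +6·2° lon, +8·1° lat → SW at lon 152°, lat 78°.
Subsquare n=13, a=0: +13·0.0833333° lon, +0·0.0416667° lat → SW at lon 153.083°, lat 78°.
Extended square 7, 9: +7·0.00833333° lon, +9·0.00416667° lat → SW at lon 153.142°, lat 78.0375°.
Cell spans 0.00833333° lon × 0.00416667° lat.
south 78.03750, north 78.04167.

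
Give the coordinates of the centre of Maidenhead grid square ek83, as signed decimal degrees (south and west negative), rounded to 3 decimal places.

13.500, -83.000

Field E=4, K=10: +4·20° lon, +10·10° lat → SW at lon -100°, lat 10°.
Square 8, 3: +8·2° lon, +3·1° lat → SW at lon -84°, lat 13°.
Cell spans 2° lon × 1° lat. Centre is SW corner plus half of each.
latitude 13.500, longitude -83.000.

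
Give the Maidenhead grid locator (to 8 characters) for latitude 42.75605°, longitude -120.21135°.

CN92vs41

Offset from 180°W / 90°S: lon 59.78865°, lat 132.75605°.
Field: 59.78865/20 → 2 → C, 132.75605/10 → 13 → N; chars CN.
Square: 19.78865/2 → 9, 2.75605/1 → 2; chars 92.
Subsquare: 1.78865/0.0833333 → 21 → v, 0.75605/0.0416667 → 18 → s; chars vs.
Extended square: 0.03865/0.00833333 → 4, 0.00605/0.00416667 → 1; chars 41.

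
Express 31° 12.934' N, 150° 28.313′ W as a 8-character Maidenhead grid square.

BM41sf31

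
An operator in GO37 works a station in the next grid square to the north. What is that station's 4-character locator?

GO38

Latitude square 7; +1 → 8.
The longitude characters are unchanged.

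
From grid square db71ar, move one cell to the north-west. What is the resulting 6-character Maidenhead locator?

DB61xs

Longitude subsquare a = 0; −1 → -1, wraps to 23 = x, carry into square.
Longitude square 7; −1 → 6.
Latitude subsquare r = 17; +1 → 18 = s.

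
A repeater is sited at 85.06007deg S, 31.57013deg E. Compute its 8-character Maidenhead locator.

Shift to the Maidenhead origin (180°W, 90°S): lon 211.57013, lat 4.93993.
Field: lon ⌊211.57013/20⌋ = 10 → K; lat ⌊4.93993/10⌋ = 0 → A.
Square: lon ⌊11.57013/2⌋ = 5; lat ⌊4.93993/1⌋ = 4.
Subsquare: lon ⌊1.57013/0.0833333⌋ = 18 → s; lat ⌊0.93993/0.0416667⌋ = 22 → w.
Extended square: lon ⌊0.07013/0.00833333⌋ = 8; lat ⌊0.02326/0.00416667⌋ = 5.

KA54sw85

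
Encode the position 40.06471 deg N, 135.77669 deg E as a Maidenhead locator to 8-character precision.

Offset from 180°W / 90°S: lon 315.77669°, lat 130.06471°.
Field: 315.77669/20 → 15 → P, 130.06471/10 → 13 → N; chars PN.
Square: 15.77669/2 → 7, 0.06471/1 → 0; chars 70.
Subsquare: 1.77669/0.0833333 → 21 → v, 0.06471/0.0416667 → 1 → b; chars vb.
Extended square: 0.02669/0.00833333 → 3, 0.02304/0.00416667 → 5; chars 35.

PN70vb35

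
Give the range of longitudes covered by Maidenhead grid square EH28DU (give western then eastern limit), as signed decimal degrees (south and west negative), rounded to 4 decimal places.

-95.7500, -95.6667

Field E=4, H=7: +4·20° lon, +7·10° lat → SW at lon -100°, lat -20°.
Square 2, 8: +2·2° lon, +8·1° lat → SW at lon -96°, lat -12°.
Subsquare d=3, u=20: +3·0.0833333° lon, +20·0.0416667° lat → SW at lon -95.75°, lat -11.1667°.
Cell spans 0.0833333° lon × 0.0416667° lat.
west -95.7500, east -95.6667.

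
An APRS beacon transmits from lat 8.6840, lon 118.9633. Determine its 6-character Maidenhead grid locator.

Offset from 180°W / 90°S: lon 298.9633°, lat 98.6840°.
Field: 298.9633/20 → 14 → O, 98.6840/10 → 9 → J; chars OJ.
Square: 18.9633/2 → 9, 8.6840/1 → 8; chars 98.
Subsquare: 0.9633/0.0833333 → 11 → l, 0.6840/0.0416667 → 16 → q; chars lq.

OJ98lq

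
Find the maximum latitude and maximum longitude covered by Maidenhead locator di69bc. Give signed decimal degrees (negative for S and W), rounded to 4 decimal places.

-0.8750, -107.8333

Field D=3, I=8: +3·20° lon, +8·10° lat → SW at lon -120°, lat -10°.
Square 6, 9: +6·2° lon, +9·1° lat → SW at lon -108°, lat -1°.
Subsquare b=1, c=2: +1·0.0833333° lon, +2·0.0416667° lat → SW at lon -107.917°, lat -0.916667°.
Cell spans 0.0833333° lon × 0.0416667° lat. NE corner is SW corner plus one full cell.
latitude -0.8750, longitude -107.8333.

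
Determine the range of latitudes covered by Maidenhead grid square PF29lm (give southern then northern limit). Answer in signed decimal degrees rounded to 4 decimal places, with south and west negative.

-30.5000, -30.4583

Field P=15, F=5: +15·20° lon, +5·10° lat → SW at lon 120°, lat -40°.
Square 2, 9: +2·2° lon, +9·1° lat → SW at lon 124°, lat -31°.
Subsquare l=11, m=12: +11·0.0833333° lon, +12·0.0416667° lat → SW at lon 124.917°, lat -30.5°.
Cell spans 0.0833333° lon × 0.0416667° lat.
south -30.5000, north -30.4583.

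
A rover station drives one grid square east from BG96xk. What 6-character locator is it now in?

Longitude subsquare x = 23; +1 → 24, wraps to 0 = a, carry into square.
Longitude square 9; +1 → 10, wraps to 0, carry into field.
Longitude field B = 1; +1 → 2 = C.
The latitude characters are unchanged.

CG06ak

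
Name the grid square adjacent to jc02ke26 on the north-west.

JC02ke17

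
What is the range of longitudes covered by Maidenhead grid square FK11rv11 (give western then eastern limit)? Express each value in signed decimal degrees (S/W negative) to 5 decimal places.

-76.57500, -76.56667

Field F=5, K=10: +5·20° lon, +10·10° lat → SW at lon -80°, lat 10°.
Square 1, 1: +1·2° lon, +1·1° lat → SW at lon -78°, lat 11°.
Subsquare r=17, v=21: +17·0.0833333° lon, +21·0.0416667° lat → SW at lon -76.5833°, lat 11.875°.
Extended square 1, 1: +1·0.00833333° lon, +1·0.00416667° lat → SW at lon -76.575°, lat 11.8792°.
Cell spans 0.00833333° lon × 0.00416667° lat.
west -76.57500, east -76.56667.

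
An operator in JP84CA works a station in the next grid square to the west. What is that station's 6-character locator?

JP84ba

Longitude subsquare c = 2; −1 → 1 = b.
The latitude characters are unchanged.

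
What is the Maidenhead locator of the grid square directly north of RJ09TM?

RJ09tn

Latitude subsquare m = 12; +1 → 13 = n.
The longitude characters are unchanged.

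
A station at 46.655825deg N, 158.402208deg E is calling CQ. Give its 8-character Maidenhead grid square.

Offset from 180°W / 90°S: lon 338.40221°, lat 136.65582°.
Field (20°×10°, letters A–R): 338.40221/20 → 16 → Q, 136.65582/10 → 13 → N; chars QN.
Square (2°×1°, digits 0–9): 18.40221/2 → 9, 6.65582/1 → 6; chars 96.
Subsquare (5′×2.5′, letters a–x): 0.40221/0.0833333 → 4 → e, 0.65582/0.0416667 → 15 → p; chars ep.
Extended square (30″×15″, digits 0–9): 0.06887/0.00833333 → 8, 0.03082/0.00416667 → 7; chars 87.

QN96ep87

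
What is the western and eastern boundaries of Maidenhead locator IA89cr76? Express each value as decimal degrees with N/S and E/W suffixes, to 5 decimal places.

3.77500° W, 3.76667° W

Field I=8, A=0: +8·20° lon, +0·10° lat → SW at lon -20°, lat -90°.
Square 8, 9: +8·2° lon, +9·1° lat → SW at lon -4°, lat -81°.
Subsquare c=2, r=17: +2·0.0833333° lon, +17·0.0416667° lat → SW at lon -3.83333°, lat -80.2917°.
Extended square 7, 6: +7·0.00833333° lon, +6·0.00416667° lat → SW at lon -3.775°, lat -80.2667°.
Cell spans 0.00833333° lon × 0.00416667° lat.
west 3.77500° W, east 3.76667° W.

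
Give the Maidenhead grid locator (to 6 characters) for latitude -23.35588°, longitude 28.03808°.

KG46ap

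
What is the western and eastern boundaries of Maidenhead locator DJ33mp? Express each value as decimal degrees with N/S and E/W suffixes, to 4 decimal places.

113.0000° W, 112.9167° W

Field D=3, J=9: +3·20° lon, +9·10° lat → SW at lon -120°, lat 0°.
Square 3, 3: +3·2° lon, +3·1° lat → SW at lon -114°, lat 3°.
Subsquare m=12, p=15: +12·0.0833333° lon, +15·0.0416667° lat → SW at lon -113°, lat 3.625°.
Cell spans 0.0833333° lon × 0.0416667° lat.
west 113.0000° W, east 112.9167° W.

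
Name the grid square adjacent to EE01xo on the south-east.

Longitude subsquare x = 23; +1 → 24, wraps to 0 = a, carry into square.
Longitude square 0; +1 → 1.
Latitude subsquare o = 14; −1 → 13 = n.

EE11an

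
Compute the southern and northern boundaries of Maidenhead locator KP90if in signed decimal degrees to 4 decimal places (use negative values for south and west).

60.2083, 60.2500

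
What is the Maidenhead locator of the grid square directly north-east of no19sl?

Longitude subsquare s = 18; +1 → 19 = t.
Latitude subsquare l = 11; +1 → 12 = m.

NO19tm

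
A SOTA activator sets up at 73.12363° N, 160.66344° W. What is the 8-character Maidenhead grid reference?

Shift to the Maidenhead origin (180°W, 90°S): lon 19.33656, lat 163.12363.
Field: 19.33656/20 → 0 → A, 163.12363/10 → 16 → Q; chars AQ.
Square: 19.33656/2 → 9, 3.12363/1 → 3; chars 93.
Subsquare: 1.33656/0.0833333 → 16 → q, 0.12363/0.0416667 → 2 → c; chars qc.
Extended square: 0.00323/0.00833333 → 0, 0.04030/0.00416667 → 9; chars 09.

AQ93qc09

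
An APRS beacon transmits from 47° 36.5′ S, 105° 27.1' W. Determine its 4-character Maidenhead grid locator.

DE72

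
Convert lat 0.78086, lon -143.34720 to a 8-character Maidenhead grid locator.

BJ80hs87

Shift to the Maidenhead origin (180°W, 90°S): lon 36.65280, lat 90.78086.
Field: lon ⌊36.65280/20⌋ = 1 → B; lat ⌊90.78086/10⌋ = 9 → J.
Square: lon ⌊16.65280/2⌋ = 8; lat ⌊0.78086/1⌋ = 0.
Subsquare: lon ⌊0.65280/0.0833333⌋ = 7 → h; lat ⌊0.78086/0.0416667⌋ = 18 → s.
Extended square: lon ⌊0.06947/0.00833333⌋ = 8; lat ⌊0.03086/0.00416667⌋ = 7.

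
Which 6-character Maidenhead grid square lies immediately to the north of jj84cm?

Latitude subsquare m = 12; +1 → 13 = n.
The longitude characters are unchanged.

JJ84cn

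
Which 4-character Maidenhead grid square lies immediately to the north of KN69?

KO60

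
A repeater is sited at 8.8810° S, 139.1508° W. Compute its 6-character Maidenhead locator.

CI01kc

Shift to the Maidenhead origin (180°W, 90°S): lon 40.8492, lat 81.1190.
Field (20°×10°, letters A–R): lon ⌊40.8492/20⌋ = 2 → C; lat ⌊81.1190/10⌋ = 8 → I.
Square (2°×1°, digits 0–9): lon ⌊0.8492/2⌋ = 0; lat ⌊1.1190/1⌋ = 1.
Subsquare (5′×2.5′, letters a–x): lon ⌊0.8492/0.0833333⌋ = 10 → k; lat ⌊0.1190/0.0416667⌋ = 2 → c.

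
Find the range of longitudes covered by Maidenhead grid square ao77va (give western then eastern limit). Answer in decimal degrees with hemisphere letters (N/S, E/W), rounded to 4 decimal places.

164.2500° W, 164.1667° W

Field A=0, O=14: +0·20° lon, +14·10° lat → SW at lon -180°, lat 50°.
Square 7, 7: +7·2° lon, +7·1° lat → SW at lon -166°, lat 57°.
Subsquare v=21, a=0: +21·0.0833333° lon, +0·0.0416667° lat → SW at lon -164.25°, lat 57°.
Cell spans 0.0833333° lon × 0.0416667° lat.
west 164.2500° W, east 164.1667° W.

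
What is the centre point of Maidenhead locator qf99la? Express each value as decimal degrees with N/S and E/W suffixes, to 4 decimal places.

30.9792° S, 158.9583° E

Field Q=16, F=5: +16·20° lon, +5·10° lat → SW at lon 140°, lat -40°.
Square 9, 9: +9·2° lon, +9·1° lat → SW at lon 158°, lat -31°.
Subsquare l=11, a=0: +11·0.0833333° lon, +0·0.0416667° lat → SW at lon 158.917°, lat -31°.
Cell spans 0.0833333° lon × 0.0416667° lat. Centre is SW corner plus half of each.
latitude 30.9792° S, longitude 158.9583° E.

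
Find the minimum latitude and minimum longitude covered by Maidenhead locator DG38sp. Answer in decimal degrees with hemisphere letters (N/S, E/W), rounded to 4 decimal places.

21.3750° S, 112.5000° W

Field D=3, G=6: +3·20° lon, +6·10° lat → SW at lon -120°, lat -30°.
Square 3, 8: +3·2° lon, +8·1° lat → SW at lon -114°, lat -22°.
Subsquare s=18, p=15: +18·0.0833333° lon, +15·0.0416667° lat → SW at lon -112.5°, lat -21.375°.
latitude 21.3750° S, longitude 112.5000° W.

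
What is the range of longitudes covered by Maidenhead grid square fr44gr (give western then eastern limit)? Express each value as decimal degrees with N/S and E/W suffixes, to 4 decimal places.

71.5000° W, 71.4167° W

Field F=5, R=17: +5·20° lon, +17·10° lat → SW at lon -80°, lat 80°.
Square 4, 4: +4·2° lon, +4·1° lat → SW at lon -72°, lat 84°.
Subsquare g=6, r=17: +6·0.0833333° lon, +17·0.0416667° lat → SW at lon -71.5°, lat 84.7083°.
Cell spans 0.0833333° lon × 0.0416667° lat.
west 71.5000° W, east 71.4167° W.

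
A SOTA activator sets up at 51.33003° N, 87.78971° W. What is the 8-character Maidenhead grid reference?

Add 180° to longitude and 90° to latitude: 92.21029, 141.33003.
Field: lon ⌊92.21029/20⌋ = 4 → E; lat ⌊141.33003/10⌋ = 14 → O.
Square: lon ⌊12.21029/2⌋ = 6; lat ⌊1.33003/1⌋ = 1.
Subsquare: lon ⌊0.21029/0.0833333⌋ = 2 → c; lat ⌊0.33003/0.0416667⌋ = 7 → h.
Extended square: lon ⌊0.04362/0.00833333⌋ = 5; lat ⌊0.03836/0.00416667⌋ = 9.

EO61ch59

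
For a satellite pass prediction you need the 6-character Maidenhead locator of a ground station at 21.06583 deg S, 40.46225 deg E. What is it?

LG08fw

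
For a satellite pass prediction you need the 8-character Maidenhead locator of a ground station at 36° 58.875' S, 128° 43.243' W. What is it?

Add 180° to longitude and 90° to latitude: 51.27928, 53.01875.
Field: 51.27928/20 → 2 → C, 53.01875/10 → 5 → F; chars CF.
Square: 11.27928/2 → 5, 3.01875/1 → 3; chars 53.
Subsquare: 1.27928/0.0833333 → 15 → p, 0.01875/0.0416667 → 0 → a; chars pa.
Extended square: 0.02928/0.00833333 → 3, 0.01875/0.00416667 → 4; chars 34.

CF53pa34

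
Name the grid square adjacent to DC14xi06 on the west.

DC14wi96

Longitude extended square 0; −1 → -1, wraps to 9, carry into subsquare.
Longitude subsquare x = 23; −1 → 22 = w.
The latitude characters are unchanged.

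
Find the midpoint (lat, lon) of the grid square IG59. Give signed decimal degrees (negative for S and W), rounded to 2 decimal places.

-20.50, -9.00

Field I=8, G=6: +8·20° lon, +6·10° lat → SW at lon -20°, lat -30°.
Square 5, 9: +5·2° lon, +9·1° lat → SW at lon -10°, lat -21°.
Cell spans 2° lon × 1° lat. Centre is SW corner plus half of each.
latitude -20.50, longitude -9.00.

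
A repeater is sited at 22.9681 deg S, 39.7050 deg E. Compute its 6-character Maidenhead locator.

KG97ua

Offset from 180°W / 90°S: lon 219.7050°, lat 67.0319°.
Field: 219.7050/20 → 10 → K, 67.0319/10 → 6 → G; chars KG.
Square: 19.7050/2 → 9, 7.0319/1 → 7; chars 97.
Subsquare: 1.7050/0.0833333 → 20 → u, 0.0319/0.0416667 → 0 → a; chars ua.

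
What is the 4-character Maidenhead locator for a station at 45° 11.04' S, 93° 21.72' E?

Add 180° to longitude and 90° to latitude: 273.36, 44.82.
Field (20°×10°, letters A–R): 273.36/20 → 13 → N, 44.82/10 → 4 → E; chars NE.
Square (2°×1°, digits 0–9): 13.36/2 → 6, 4.82/1 → 4; chars 64.

NE64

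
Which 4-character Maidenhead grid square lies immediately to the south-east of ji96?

Longitude square 9; +1 → 10, wraps to 0, carry into field.
Longitude field J = 9; +1 → 10 = K.
Latitude square 6; −1 → 5.

KI05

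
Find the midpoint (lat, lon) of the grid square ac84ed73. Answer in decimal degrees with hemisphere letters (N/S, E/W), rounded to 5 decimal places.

Field A=0, C=2: +0·20° lon, +2·10° lat → SW at lon -180°, lat -70°.
Square 8, 4: +8·2° lon, +4·1° lat → SW at lon -164°, lat -66°.
Subsquare e=4, d=3: +4·0.0833333° lon, +3·0.0416667° lat → SW at lon -163.667°, lat -65.875°.
Extended square 7, 3: +7·0.00833333° lon, +3·0.00416667° lat → SW at lon -163.608°, lat -65.8625°.
Cell spans 0.00833333° lon × 0.00416667° lat. Centre is SW corner plus half of each.
latitude 65.86042° S, longitude 163.60417° W.

65.86042° S, 163.60417° W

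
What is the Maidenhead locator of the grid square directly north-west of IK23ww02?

Longitude extended square 0; −1 → -1, wraps to 9, carry into subsquare.
Longitude subsquare w = 22; −1 → 21 = v.
Latitude extended square 2; +1 → 3.

IK23vw93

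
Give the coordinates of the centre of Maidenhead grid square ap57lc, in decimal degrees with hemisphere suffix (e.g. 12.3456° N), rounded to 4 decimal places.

67.1042° N, 169.0417° W

Field A=0, P=15: +0·20° lon, +15·10° lat → SW at lon -180°, lat 60°.
Square 5, 7: +5·2° lon, +7·1° lat → SW at lon -170°, lat 67°.
Subsquare l=11, c=2: +11·0.0833333° lon, +2·0.0416667° lat → SW at lon -169.083°, lat 67.0833°.
Cell spans 0.0833333° lon × 0.0416667° lat. Centre is SW corner plus half of each.
latitude 67.1042° N, longitude 169.0417° W.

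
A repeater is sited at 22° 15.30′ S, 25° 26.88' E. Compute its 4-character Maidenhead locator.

Shift to the Maidenhead origin (180°W, 90°S): lon 205.45, lat 67.75.
Field: lon ⌊205.45/20⌋ = 10 → K; lat ⌊67.75/10⌋ = 6 → G.
Square: lon ⌊5.45/2⌋ = 2; lat ⌊7.75/1⌋ = 7.

KG27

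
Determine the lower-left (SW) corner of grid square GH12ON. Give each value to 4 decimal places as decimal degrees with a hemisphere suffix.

17.4583° S, 56.8333° W

Field G=6, H=7: +6·20° lon, +7·10° lat → SW at lon -60°, lat -20°.
Square 1, 2: +1·2° lon, +2·1° lat → SW at lon -58°, lat -18°.
Subsquare o=14, n=13: +14·0.0833333° lon, +13·0.0416667° lat → SW at lon -56.8333°, lat -17.4583°.
latitude 17.4583° S, longitude 56.8333° W.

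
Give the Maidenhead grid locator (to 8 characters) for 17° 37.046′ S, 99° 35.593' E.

Add 180° to longitude and 90° to latitude: 279.59322, 72.38257.
Field: lon ⌊279.59322/20⌋ = 13 → N; lat ⌊72.38257/10⌋ = 7 → H.
Square: lon ⌊19.59322/2⌋ = 9; lat ⌊2.38257/1⌋ = 2.
Subsquare: lon ⌊1.59322/0.0833333⌋ = 19 → t; lat ⌊0.38257/0.0416667⌋ = 9 → j.
Extended square: lon ⌊0.00988/0.00833333⌋ = 1; lat ⌊0.00757/0.00416667⌋ = 1.

NH92tj11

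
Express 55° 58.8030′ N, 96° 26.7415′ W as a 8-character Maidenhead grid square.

Add 180° to longitude and 90° to latitude: 83.55431, 145.98005.
Field: 83.55431/20 → 4 → E, 145.98005/10 → 14 → O; chars EO.
Square: 3.55431/2 → 1, 5.98005/1 → 5; chars 15.
Subsquare: 1.55431/0.0833333 → 18 → s, 0.98005/0.0416667 → 23 → x; chars sx.
Extended square: 0.05431/0.00833333 → 6, 0.02172/0.00416667 → 5; chars 65.

EO15sx65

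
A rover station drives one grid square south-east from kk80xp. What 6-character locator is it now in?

KK90ao

Longitude subsquare x = 23; +1 → 24, wraps to 0 = a, carry into square.
Longitude square 8; +1 → 9.
Latitude subsquare p = 15; −1 → 14 = o.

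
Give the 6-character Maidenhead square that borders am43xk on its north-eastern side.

Longitude subsquare x = 23; +1 → 24, wraps to 0 = a, carry into square.
Longitude square 4; +1 → 5.
Latitude subsquare k = 10; +1 → 11 = l.

AM53al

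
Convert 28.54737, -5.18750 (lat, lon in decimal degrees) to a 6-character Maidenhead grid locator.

Add 180° to longitude and 90° to latitude: 174.8125, 118.5474.
Field: 174.8125/20 → 8 → I, 118.5474/10 → 11 → L; chars IL.
Square: 14.8125/2 → 7, 8.5474/1 → 8; chars 78.
Subsquare: 0.8125/0.0833333 → 9 → j, 0.5474/0.0416667 → 13 → n; chars jn.

IL78jn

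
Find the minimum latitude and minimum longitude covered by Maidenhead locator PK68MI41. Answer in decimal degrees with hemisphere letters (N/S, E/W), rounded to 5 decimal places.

18.33750° N, 133.03333° E

Field P=15, K=10: +15·20° lon, +10·10° lat → SW at lon 120°, lat 10°.
Square 6, 8: +6·2° lon, +8·1° lat → SW at lon 132°, lat 18°.
Subsquare m=12, i=8: +12·0.0833333° lon, +8·0.0416667° lat → SW at lon 133°, lat 18.3333°.
Extended square 4, 1: +4·0.00833333° lon, +1·0.00416667° lat → SW at lon 133.033°, lat 18.3375°.
latitude 18.33750° N, longitude 133.03333° E.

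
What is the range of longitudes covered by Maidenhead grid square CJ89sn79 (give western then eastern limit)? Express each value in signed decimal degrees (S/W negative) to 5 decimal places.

Field C=2, J=9: +2·20° lon, +9·10° lat → SW at lon -140°, lat 0°.
Square 8, 9: +8·2° lon, +9·1° lat → SW at lon -124°, lat 9°.
Subsquare s=18, n=13: +18·0.0833333° lon, +13·0.0416667° lat → SW at lon -122.5°, lat 9.54167°.
Extended square 7, 9: +7·0.00833333° lon, +9·0.00416667° lat → SW at lon -122.442°, lat 9.57917°.
Cell spans 0.00833333° lon × 0.00416667° lat.
west -122.44167, east -122.43333.

-122.44167, -122.43333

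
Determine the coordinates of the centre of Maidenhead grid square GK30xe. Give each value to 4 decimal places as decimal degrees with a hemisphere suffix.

10.1875° N, 52.0417° W

Field G=6, K=10: +6·20° lon, +10·10° lat → SW at lon -60°, lat 10°.
Square 3, 0: +3·2° lon, +0·1° lat → SW at lon -54°, lat 10°.
Subsquare x=23, e=4: +23·0.0833333° lon, +4·0.0416667° lat → SW at lon -52.0833°, lat 10.1667°.
Cell spans 0.0833333° lon × 0.0416667° lat. Centre is SW corner plus half of each.
latitude 10.1875° N, longitude 52.0417° W.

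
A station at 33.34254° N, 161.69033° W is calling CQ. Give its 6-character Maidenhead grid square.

Shift to the Maidenhead origin (180°W, 90°S): lon 18.3097, lat 123.3425.
Field: 18.3097/20 → 0 → A, 123.3425/10 → 12 → M; chars AM.
Square: 18.3097/2 → 9, 3.3425/1 → 3; chars 93.
Subsquare: 0.3097/0.0833333 → 3 → d, 0.3425/0.0416667 → 8 → i; chars di.

AM93di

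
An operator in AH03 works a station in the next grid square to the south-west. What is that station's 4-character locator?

RH92

Longitude square 0; −1 → -1, wraps to 9, carry into field.
Longitude field A = 0; −1 → -1, wraps to 17 = R, wrapping around the antimeridian.
Latitude square 3; −1 → 2.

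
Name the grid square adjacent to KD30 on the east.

Longitude square 3; +1 → 4.
The latitude characters are unchanged.

KD40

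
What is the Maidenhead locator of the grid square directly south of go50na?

Latitude subsquare a = 0; −1 → -1, wraps to 23 = x, carry into square.
Latitude square 0; −1 → -1, wraps to 9, carry into field.
Latitude field O = 14; −1 → 13 = N.
The longitude characters are unchanged.

GN59nx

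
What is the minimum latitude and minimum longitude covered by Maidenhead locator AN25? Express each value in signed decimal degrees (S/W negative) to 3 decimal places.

Field A=0, N=13: +0·20° lon, +13·10° lat → SW at lon -180°, lat 40°.
Square 2, 5: +2·2° lon, +5·1° lat → SW at lon -176°, lat 45°.
latitude 45.000, longitude -176.000.

45.000, -176.000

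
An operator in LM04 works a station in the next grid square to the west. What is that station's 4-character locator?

KM94

Longitude square 0; −1 → -1, wraps to 9, carry into field.
Longitude field L = 11; −1 → 10 = K.
The latitude characters are unchanged.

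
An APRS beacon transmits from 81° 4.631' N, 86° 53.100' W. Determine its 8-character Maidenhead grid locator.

ER61nb38

Offset from 180°W / 90°S: lon 93.11500°, lat 171.07718°.
Field: 93.11500/20 → 4 → E, 171.07718/10 → 17 → R; chars ER.
Square: 13.11500/2 → 6, 1.07718/1 → 1; chars 61.
Subsquare: 1.11500/0.0833333 → 13 → n, 0.07718/0.0416667 → 1 → b; chars nb.
Extended square: 0.03167/0.00833333 → 3, 0.03552/0.00416667 → 8; chars 38.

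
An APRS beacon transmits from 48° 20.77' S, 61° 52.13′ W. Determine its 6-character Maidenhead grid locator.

FE91bp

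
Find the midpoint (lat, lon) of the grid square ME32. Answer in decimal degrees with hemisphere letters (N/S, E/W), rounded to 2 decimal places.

Field M=12, E=4: +12·20° lon, +4·10° lat → SW at lon 60°, lat -50°.
Square 3, 2: +3·2° lon, +2·1° lat → SW at lon 66°, lat -48°.
Cell spans 2° lon × 1° lat. Centre is SW corner plus half of each.
latitude 47.50° S, longitude 67.00° E.

47.50° S, 67.00° E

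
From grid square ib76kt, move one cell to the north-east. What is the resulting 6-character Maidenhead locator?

IB76lu

Longitude subsquare k = 10; +1 → 11 = l.
Latitude subsquare t = 19; +1 → 20 = u.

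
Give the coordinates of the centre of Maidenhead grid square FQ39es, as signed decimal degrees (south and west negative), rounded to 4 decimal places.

79.7708, -73.6250

Field F=5, Q=16: +5·20° lon, +16·10° lat → SW at lon -80°, lat 70°.
Square 3, 9: +3·2° lon, +9·1° lat → SW at lon -74°, lat 79°.
Subsquare e=4, s=18: +4·0.0833333° lon, +18·0.0416667° lat → SW at lon -73.6667°, lat 79.75°.
Cell spans 0.0833333° lon × 0.0416667° lat. Centre is SW corner plus half of each.
latitude 79.7708, longitude -73.6250.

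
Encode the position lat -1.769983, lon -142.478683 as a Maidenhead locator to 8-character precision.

BI88sf25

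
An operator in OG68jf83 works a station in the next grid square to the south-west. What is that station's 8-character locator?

OG68jf72

Longitude extended square 8; −1 → 7.
Latitude extended square 3; −1 → 2.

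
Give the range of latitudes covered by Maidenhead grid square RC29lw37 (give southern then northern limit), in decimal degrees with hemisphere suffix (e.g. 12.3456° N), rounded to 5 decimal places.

60.05417° S, 60.05000° S

Field R=17, C=2: +17·20° lon, +2·10° lat → SW at lon 160°, lat -70°.
Square 2, 9: +2·2° lon, +9·1° lat → SW at lon 164°, lat -61°.
Subsquare l=11, w=22: +11·0.0833333° lon, +22·0.0416667° lat → SW at lon 164.917°, lat -60.0833°.
Extended square 3, 7: +3·0.00833333° lon, +7·0.00416667° lat → SW at lon 164.942°, lat -60.0542°.
Cell spans 0.00833333° lon × 0.00416667° lat.
south 60.05417° S, north 60.05000° S.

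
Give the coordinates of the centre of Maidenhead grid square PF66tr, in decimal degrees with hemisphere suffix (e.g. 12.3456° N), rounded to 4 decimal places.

Field P=15, F=5: +15·20° lon, +5·10° lat → SW at lon 120°, lat -40°.
Square 6, 6: +6·2° lon, +6·1° lat → SW at lon 132°, lat -34°.
Subsquare t=19, r=17: +19·0.0833333° lon, +17·0.0416667° lat → SW at lon 133.583°, lat -33.2917°.
Cell spans 0.0833333° lon × 0.0416667° lat. Centre is SW corner plus half of each.
latitude 33.2708° S, longitude 133.6250° E.

33.2708° S, 133.6250° E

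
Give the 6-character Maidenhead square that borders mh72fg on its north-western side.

MH72eh

Longitude subsquare f = 5; −1 → 4 = e.
Latitude subsquare g = 6; +1 → 7 = h.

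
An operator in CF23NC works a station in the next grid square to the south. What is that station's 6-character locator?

CF23nb

Latitude subsquare c = 2; −1 → 1 = b.
The longitude characters are unchanged.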